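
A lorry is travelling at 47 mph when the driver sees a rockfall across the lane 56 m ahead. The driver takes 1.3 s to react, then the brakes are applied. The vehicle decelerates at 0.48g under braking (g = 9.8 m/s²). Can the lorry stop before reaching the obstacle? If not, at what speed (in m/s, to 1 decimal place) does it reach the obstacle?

No — it strikes the obstacle at 13.1 m/s

47 mph × 0.44704 = 21.0109 m/s.
a = 0.48 × 9.8 = 4.704 m/s².
Reaction distance = 21.0109 × 1.3 = 27.314 m.
Braking distance needed to stop: v²/(2a) = 441.458 / 9.408 = 46.924 m, so total needed = 27.314 + 46.924 = 74.238 m > 56 m — it cannot stop.
Distance remaining when braking begins: 56 − 27.314 = 28.686 m.
v² = v₀² − 2a·d = 441.458 − 2 × 4.704 × 28.686 = 171.580 m²/s².
v = √171.580 = 13.099 m/s.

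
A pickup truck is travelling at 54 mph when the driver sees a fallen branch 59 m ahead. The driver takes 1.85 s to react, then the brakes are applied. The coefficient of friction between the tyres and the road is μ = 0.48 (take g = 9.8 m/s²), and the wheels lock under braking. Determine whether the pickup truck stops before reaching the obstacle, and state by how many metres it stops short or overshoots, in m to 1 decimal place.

No — it overshoots by 47.6 m

54 mph × 0.44704 = 24.1402 m/s.
a = μg = 0.48 × 9.8 = 4.704 m/s².
Reaction distance = 24.1402 × 1.85 = 44.659 m.
Braking distance = v²/(2a) = 582.749 / 9.408 = 61.942 m.
Total stopping distance = 44.659 + 61.942 = 106.601 m, vs 59 m available — it cannot stop in time and overshoots by 106.601 − 59 = 47.601 m.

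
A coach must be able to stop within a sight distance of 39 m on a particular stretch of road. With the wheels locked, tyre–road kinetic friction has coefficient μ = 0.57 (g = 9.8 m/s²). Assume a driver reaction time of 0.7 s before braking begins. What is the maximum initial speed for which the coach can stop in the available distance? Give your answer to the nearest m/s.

a = μg = 0.57 × 9.8 = 5.586 m/s².
Stopping distance: v·t_r + v²/(2a) = 39 with t_r = 0.7 s and a = 5.586 m/s².
So v² + 7.820 v − 435.71 = 0.
Positive root: v = −a·t_r + √((a·t_r)² + 2a·d) = −3.910 + √(15.288 + 435.71) = 17.3267 m/s.

Maximum speed ≈ 17 m/s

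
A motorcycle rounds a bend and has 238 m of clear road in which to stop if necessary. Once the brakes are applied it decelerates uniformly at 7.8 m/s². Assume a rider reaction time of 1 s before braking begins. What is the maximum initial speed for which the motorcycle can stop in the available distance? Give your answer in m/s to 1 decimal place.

Stopping distance: v·t_r + v²/(2a) = 238 with t_r = 1 s and a = 7.800 m/s².
So v² + 15.600 v − 3712.80 = 0.
Positive root: v = −a·t_r + √((a·t_r)² + 2a·d) = −7.800 + √(60.840 + 3712.80) = 53.6300 m/s.

Maximum speed ≈ 53.6 m/s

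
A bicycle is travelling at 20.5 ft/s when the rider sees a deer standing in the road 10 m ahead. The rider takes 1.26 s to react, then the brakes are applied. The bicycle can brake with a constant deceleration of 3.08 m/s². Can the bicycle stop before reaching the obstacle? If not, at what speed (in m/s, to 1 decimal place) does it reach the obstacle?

No — it strikes the obstacle at 5.1 m/s

20.5 ft/s × 0.3048 = 6.2484 m/s.
Reaction distance = 6.2484 × 1.26 = 7.873 m.
Braking distance needed to stop: v²/(2a) = 39.043 / 6.160 = 6.338 m, so total needed = 7.873 + 6.338 = 14.211 m > 10 m — it cannot stop.
Distance remaining when braking begins: 10 − 7.873 = 2.127 m.
v² = v₀² − 2a·d = 39.043 − 2 × 3.080 × 2.127 = 25.941 m²/s².
v = √25.941 = 5.093 m/s.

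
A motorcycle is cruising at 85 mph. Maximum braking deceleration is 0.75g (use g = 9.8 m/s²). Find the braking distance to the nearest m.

Braking distance ≈ 98 m

85 mph × 0.44704 = 37.9984 m/s.
a = 0.75 × 9.8 = 7.350 m/s².
Braking distance = v²/(2a) = 37.9984² / (2 × 7.350) = 1443.878 / 14.700 = 98.223 m.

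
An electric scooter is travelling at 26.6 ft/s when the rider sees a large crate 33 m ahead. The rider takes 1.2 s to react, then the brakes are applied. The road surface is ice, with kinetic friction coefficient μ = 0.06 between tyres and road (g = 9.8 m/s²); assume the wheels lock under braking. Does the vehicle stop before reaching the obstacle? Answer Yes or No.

No

26.6 ft/s × 0.3048 = 8.1077 m/s.
a = μg = 0.06 × 9.8 = 0.588 m/s².
Reaction distance = 8.1077 × 1.2 = 9.729 m.
Braking distance = v²/(2a) = 65.735 / 1.176 = 55.897 m.
Total stopping distance = 9.729 + 55.897 = 65.626 m, vs 33 m available — it cannot stop in time and overshoots by 65.626 − 33 = 32.626 m.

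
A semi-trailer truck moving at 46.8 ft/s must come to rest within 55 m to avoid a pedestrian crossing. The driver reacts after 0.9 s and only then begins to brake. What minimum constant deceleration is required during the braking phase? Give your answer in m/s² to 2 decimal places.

Required deceleration ≈ 2.41 m/s²

46.8 ft/s × 0.3048 = 14.2646 m/s.
Distance covered during reaction = 14.2646 × 0.9 = 12.838 m.
Distance available for braking: 55 − 12.838 = 42.162 m.
v² = 2a·d ⇒ a = v²/(2d) = 14.2646² / (2 × 42.162) = 203.479 / 84.324 = 2.4131 m/s².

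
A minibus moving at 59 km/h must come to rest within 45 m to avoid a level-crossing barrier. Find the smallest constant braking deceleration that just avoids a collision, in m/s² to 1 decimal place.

59 km/h ÷ 3.6 = 16.3889 m/s.
v² = 2a·d ⇒ a = v²/(2d) = 16.3889² / (2 × 45.000) = 268.596 / 90.000 = 2.9844 m/s².

Required deceleration ≈ 3.0 m/s²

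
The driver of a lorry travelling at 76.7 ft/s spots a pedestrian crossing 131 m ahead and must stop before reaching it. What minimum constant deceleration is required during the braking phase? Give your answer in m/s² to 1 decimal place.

Required deceleration ≈ 2.1 m/s²

76.7 ft/s × 0.3048 = 23.3782 m/s.
v² = 2a·d ⇒ a = v²/(2d) = 23.3782² / (2 × 131.000) = 546.540 / 262.000 = 2.0860 m/s².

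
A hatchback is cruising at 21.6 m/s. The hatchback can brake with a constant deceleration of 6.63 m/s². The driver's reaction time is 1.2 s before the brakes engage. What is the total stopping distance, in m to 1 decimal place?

Total stopping distance ≈ 61.1 m

Reaction distance = v·t_r = 21.6000 × 1.2 = 25.920 m.
Braking distance = v²/(2a) = 21.6000² / (2 × 6.630) = 466.560 / 13.260 = 35.186 m.
Total = 25.920 + 35.186 = 61.106 m.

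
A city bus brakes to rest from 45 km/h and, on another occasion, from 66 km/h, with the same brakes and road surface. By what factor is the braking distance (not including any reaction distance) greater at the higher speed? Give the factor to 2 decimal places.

Factor ≈ 2.15

Braking distance d = v²/(2a), so with a fixed, d ∝ v².
Factor = (66/45)² = 1.4667² = 2.1512.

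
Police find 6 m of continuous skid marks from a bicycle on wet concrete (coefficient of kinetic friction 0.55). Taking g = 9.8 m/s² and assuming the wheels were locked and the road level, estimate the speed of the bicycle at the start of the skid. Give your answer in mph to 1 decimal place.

Deceleration a = μg = 0.55 × 9.8 = 5.390 m/s².
v = √(2a·d) = √(2 × 5.390 × 6) = √64.680 = 8.0424 m/s.
= 8.0424 ÷ 0.44704 = 17.990 mph.

Initial speed ≈ 18.0 mph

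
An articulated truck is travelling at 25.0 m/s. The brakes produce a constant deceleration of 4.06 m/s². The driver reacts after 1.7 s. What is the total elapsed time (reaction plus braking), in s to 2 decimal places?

Total time ≈ 7.86 s

Braking time = v/a = 25.0000 / 4.060 = 6.158 s.
Total = 1.7 + 6.158 = 7.858 s.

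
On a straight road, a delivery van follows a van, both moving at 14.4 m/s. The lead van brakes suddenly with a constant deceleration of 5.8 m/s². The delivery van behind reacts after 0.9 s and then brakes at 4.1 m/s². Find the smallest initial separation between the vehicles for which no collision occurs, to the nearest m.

Minimum gap ≈ 20 m

Leader travels v²/(2a_L) = 207.360 / 11.600 = 17.876 m before stopping.
Follower covers v·t_r = 14.4000 × 0.9 = 12.960 m while reacting, then v²/(2a_F) = 207.360 / 8.200 = 25.288 m while braking, for a total of 12.960 + 25.288 = 38.248 m.
Since a_F ≤ a_L and the follower starts braking later, the follower is never slower than the leader, so the closest approach is when both have stopped.
Minimum gap = 38.248 − 17.876 = 20.372 m.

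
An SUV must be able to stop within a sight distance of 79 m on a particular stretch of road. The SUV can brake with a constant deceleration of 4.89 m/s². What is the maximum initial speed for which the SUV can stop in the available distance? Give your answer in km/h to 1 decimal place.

v²/(2a) = d ⇒ v = √(2 × 4.890 × 79) = √772.62 = 27.7960 m/s.
27.7960 m/s × 3.6 = 100.066 km/h.

Maximum speed ≈ 100.1 km/h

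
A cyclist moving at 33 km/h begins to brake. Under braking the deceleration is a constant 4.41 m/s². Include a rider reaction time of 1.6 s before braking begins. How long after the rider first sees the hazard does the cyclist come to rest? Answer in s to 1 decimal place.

Total time ≈ 3.7 s

33 km/h ÷ 3.6 = 9.1667 m/s.
Braking time = v/a = 9.1667 / 4.410 = 2.079 s.
Total = 1.6 + 2.079 = 3.679 s.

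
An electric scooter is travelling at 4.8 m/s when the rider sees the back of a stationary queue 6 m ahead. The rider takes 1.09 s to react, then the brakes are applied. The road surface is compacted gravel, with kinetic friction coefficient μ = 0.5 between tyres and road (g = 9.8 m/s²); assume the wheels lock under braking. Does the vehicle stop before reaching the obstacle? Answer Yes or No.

a = μg = 0.5 × 9.8 = 4.900 m/s².
Reaction distance = 4.8000 × 1.09 = 5.232 m.
Braking distance = v²/(2a) = 23.040 / 9.800 = 2.351 m.
Total stopping distance = 5.232 + 2.351 = 7.583 m, vs 6 m available — it cannot stop in time and overshoots by 7.583 − 6 = 1.583 m.

No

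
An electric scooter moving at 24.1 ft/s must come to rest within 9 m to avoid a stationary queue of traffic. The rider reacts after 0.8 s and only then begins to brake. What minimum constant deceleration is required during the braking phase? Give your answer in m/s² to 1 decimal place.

24.1 ft/s × 0.3048 = 7.3457 m/s.
Distance covered during reaction = 7.3457 × 0.8 = 5.877 m.
Distance available for braking: 9 − 5.877 = 3.123 m.
v² = 2a·d ⇒ a = v²/(2d) = 7.3457² / (2 × 3.123) = 53.959 / 6.246 = 8.6390 m/s².

Required deceleration ≈ 8.6 m/s²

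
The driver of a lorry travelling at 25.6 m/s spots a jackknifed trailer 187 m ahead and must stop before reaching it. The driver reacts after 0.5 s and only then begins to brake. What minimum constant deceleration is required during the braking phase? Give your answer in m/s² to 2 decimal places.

Required deceleration ≈ 1.88 m/s²

Distance covered during reaction = 25.6000 × 0.5 = 12.800 m.
Distance available for braking: 187 − 12.800 = 174.200 m.
v² = 2a·d ⇒ a = v²/(2d) = 25.6000² / (2 × 174.200) = 655.360 / 348.400 = 1.8811 m/s².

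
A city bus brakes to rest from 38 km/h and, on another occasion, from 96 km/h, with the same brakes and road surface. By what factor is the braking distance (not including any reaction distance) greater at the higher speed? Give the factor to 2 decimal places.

Factor ≈ 6.38

Braking distance d = v²/(2a), so with a fixed, d ∝ v².
Factor = (96/38)² = 2.5263² = 6.3822.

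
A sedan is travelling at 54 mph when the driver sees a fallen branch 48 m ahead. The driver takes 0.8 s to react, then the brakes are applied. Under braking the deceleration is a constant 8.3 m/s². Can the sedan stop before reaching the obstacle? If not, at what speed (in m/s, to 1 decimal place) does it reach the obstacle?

No — it strikes the obstacle at 10.3 m/s

54 mph × 0.44704 = 24.1402 m/s.
Reaction distance = 24.1402 × 0.8 = 19.312 m.
Braking distance needed to stop: v²/(2a) = 582.749 / 16.600 = 35.105 m, so total needed = 19.312 + 35.105 = 54.417 m > 48 m — it cannot stop.
Distance remaining when braking begins: 48 − 19.312 = 28.688 m.
v² = v₀² − 2a·d = 582.749 − 2 × 8.300 × 28.688 = 106.528 m²/s².
v = √106.528 = 10.321 m/s.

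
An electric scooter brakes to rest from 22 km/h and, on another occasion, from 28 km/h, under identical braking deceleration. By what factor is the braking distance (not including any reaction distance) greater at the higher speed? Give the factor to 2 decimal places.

Braking distance d = v²/(2a), so with a fixed, d ∝ v².
Factor = (28/22)² = 1.2727² = 1.6198.

Factor ≈ 1.62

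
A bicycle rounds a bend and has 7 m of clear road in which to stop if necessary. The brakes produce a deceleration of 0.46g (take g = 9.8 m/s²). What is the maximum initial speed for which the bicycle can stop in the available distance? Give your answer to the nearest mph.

a = 0.46 × 9.8 = 4.508 m/s².
v²/(2a) = d ⇒ v = √(2 × 4.508 × 7) = √63.11 = 7.9442 m/s.
7.9442 m/s ÷ 0.44704 = 17.771 mph.

Maximum speed ≈ 18 mph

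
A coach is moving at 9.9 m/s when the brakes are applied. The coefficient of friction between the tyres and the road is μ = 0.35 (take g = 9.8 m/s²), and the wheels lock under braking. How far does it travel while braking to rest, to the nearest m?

Braking distance ≈ 14 m

a = μg = 0.35 × 9.8 = 3.430 m/s².
Braking distance = v²/(2a) = 9.9000² / (2 × 3.430) = 98.010 / 6.860 = 14.287 m.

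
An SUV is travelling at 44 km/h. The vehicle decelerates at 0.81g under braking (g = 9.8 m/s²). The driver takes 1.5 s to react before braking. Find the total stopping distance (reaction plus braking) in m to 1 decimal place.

Total stopping distance ≈ 27.7 m

44 km/h ÷ 3.6 = 12.2222 m/s.
a = 0.81 × 9.8 = 7.938 m/s².
Reaction distance = v·t_r = 12.2222 × 1.5 = 18.333 m.
Braking distance = v²/(2a) = 12.2222² / (2 × 7.938) = 149.382 / 15.876 = 9.409 m.
Total = 18.333 + 9.409 = 27.742 m.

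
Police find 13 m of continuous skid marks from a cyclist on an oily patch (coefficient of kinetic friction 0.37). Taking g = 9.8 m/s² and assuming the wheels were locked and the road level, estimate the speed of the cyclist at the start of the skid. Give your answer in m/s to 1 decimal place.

Deceleration a = μg = 0.37 × 9.8 = 3.626 m/s².
v = √(2a·d) = √(2 × 3.626 × 13) = √94.276 = 9.7096 m/s.

Initial speed ≈ 9.7 m/s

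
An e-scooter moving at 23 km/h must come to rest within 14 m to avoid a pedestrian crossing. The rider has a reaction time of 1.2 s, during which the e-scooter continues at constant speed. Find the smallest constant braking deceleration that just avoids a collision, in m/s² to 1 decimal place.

23 km/h ÷ 3.6 = 6.3889 m/s.
Distance covered during reaction = 6.3889 × 1.2 = 7.667 m.
Distance available for braking: 14 − 7.667 = 6.333 m.
v² = 2a·d ⇒ a = v²/(2d) = 6.3889² / (2 × 6.333) = 40.818 / 12.666 = 3.2226 m/s².

Required deceleration ≈ 3.2 m/s²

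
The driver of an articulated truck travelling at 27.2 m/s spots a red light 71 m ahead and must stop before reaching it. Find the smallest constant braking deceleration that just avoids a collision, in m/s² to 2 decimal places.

Required deceleration ≈ 5.21 m/s²

v² = 2a·d ⇒ a = v²/(2d) = 27.2000² / (2 × 71.000) = 739.840 / 142.000 = 5.2101 m/s².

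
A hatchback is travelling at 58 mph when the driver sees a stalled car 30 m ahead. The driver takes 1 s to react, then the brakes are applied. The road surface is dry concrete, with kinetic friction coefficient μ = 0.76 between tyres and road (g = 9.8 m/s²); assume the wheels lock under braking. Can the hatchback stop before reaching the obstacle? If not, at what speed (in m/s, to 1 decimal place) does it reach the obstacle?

58 mph × 0.44704 = 25.9283 m/s.
a = μg = 0.76 × 9.8 = 7.448 m/s².
Reaction distance = 25.9283 × 1 = 25.928 m.
Braking distance needed to stop: v²/(2a) = 672.277 / 14.896 = 45.131 m, so total needed = 25.928 + 45.131 = 71.059 m > 30 m — it cannot stop.
Distance remaining when braking begins: 30 − 25.928 = 4.072 m.
v² = v₀² − 2a·d = 672.277 − 2 × 7.448 × 4.072 = 611.620 m²/s².
v = √611.620 = 24.731 m/s.

No — it strikes the obstacle at 24.7 m/s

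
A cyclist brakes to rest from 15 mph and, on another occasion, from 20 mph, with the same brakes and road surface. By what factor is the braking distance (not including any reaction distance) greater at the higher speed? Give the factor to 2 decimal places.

Braking distance d = v²/(2a), so with a fixed, d ∝ v².
Factor = (20/15)² = 1.3333² = 1.7777.

Factor ≈ 1.78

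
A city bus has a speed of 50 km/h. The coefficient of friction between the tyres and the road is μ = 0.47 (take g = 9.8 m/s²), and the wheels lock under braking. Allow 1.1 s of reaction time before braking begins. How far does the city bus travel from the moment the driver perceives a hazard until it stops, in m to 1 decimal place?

Total stopping distance ≈ 36.2 m

50 km/h ÷ 3.6 = 13.8889 m/s.
a = μg = 0.47 × 9.8 = 4.606 m/s².
Reaction distance = v·t_r = 13.8889 × 1.1 = 15.278 m.
Braking distance = v²/(2a) = 13.8889² / (2 × 4.606) = 192.902 / 9.212 = 20.940 m.
Total = 15.278 + 20.940 = 36.218 m.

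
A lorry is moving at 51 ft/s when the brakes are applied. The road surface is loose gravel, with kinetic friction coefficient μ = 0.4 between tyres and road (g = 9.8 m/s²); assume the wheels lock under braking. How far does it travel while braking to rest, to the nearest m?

Braking distance ≈ 31 m

51 ft/s × 0.3048 = 15.5448 m/s.
a = μg = 0.4 × 9.8 = 3.920 m/s².
Braking distance = v²/(2a) = 15.5448² / (2 × 3.920) = 241.641 / 7.840 = 30.822 m.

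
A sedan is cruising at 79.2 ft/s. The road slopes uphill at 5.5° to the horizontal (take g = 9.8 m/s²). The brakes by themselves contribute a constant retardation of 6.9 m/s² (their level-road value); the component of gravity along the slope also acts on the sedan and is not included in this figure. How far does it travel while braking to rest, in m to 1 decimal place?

79.2 ft/s × 0.3048 = 24.1402 m/s.
Gravity along the uphill slope adds to the braking deceleration: a_eff = 6.900 + 9.8·sin 5.5° = 6.900 + 0.939 = 7.839 m/s².
Braking distance = v²/(2a) = 24.1402² / (2 × 7.839) = 582.749 / 15.678 = 37.170 m.

Braking distance ≈ 37.2 m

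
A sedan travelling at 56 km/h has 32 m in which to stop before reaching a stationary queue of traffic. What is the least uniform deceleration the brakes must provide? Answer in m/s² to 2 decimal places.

56 km/h ÷ 3.6 = 15.5556 m/s.
v² = 2a·d ⇒ a = v²/(2d) = 15.5556² / (2 × 32.000) = 241.977 / 64.000 = 3.7809 m/s².

Required deceleration ≈ 3.78 m/s²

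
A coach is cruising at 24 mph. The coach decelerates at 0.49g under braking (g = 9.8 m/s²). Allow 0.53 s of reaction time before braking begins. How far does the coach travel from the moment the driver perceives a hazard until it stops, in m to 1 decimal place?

24 mph × 0.44704 = 10.7290 m/s.
a = 0.49 × 9.8 = 4.802 m/s².
Reaction distance = v·t_r = 10.7290 × 0.53 = 5.686 m.
Braking distance = v²/(2a) = 10.7290² / (2 × 4.802) = 115.111 / 9.604 = 11.986 m.
Total = 5.686 + 11.986 = 17.672 m.

Total stopping distance ≈ 17.7 m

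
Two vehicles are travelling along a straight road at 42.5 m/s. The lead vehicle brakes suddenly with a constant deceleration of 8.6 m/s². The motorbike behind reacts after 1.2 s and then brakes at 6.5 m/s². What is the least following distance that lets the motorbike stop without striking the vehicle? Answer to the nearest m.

Leader travels v²/(2a_L) = 1806.250 / 17.200 = 105.015 m before stopping.
Follower covers v·t_r = 42.5000 × 1.2 = 51.000 m while reacting, then v²/(2a_F) = 1806.250 / 13.000 = 138.942 m while braking, for a total of 51.000 + 138.942 = 189.942 m.
Since a_F ≤ a_L and the follower starts braking later, the follower is never slower than the leader, so the closest approach is when both have stopped.
Minimum gap = 189.942 − 105.015 = 84.927 m.

Minimum gap ≈ 85 m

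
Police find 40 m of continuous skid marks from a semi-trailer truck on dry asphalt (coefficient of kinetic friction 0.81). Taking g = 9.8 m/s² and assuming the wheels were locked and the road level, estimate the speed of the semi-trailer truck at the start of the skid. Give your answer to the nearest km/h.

Initial speed ≈ 91 km/h

Deceleration a = μg = 0.81 × 9.8 = 7.938 m/s².
v = √(2a·d) = √(2 × 7.938 × 40) = √635.040 = 25.2000 m/s.
= 25.2000 × 3.6 = 90.720 km/h.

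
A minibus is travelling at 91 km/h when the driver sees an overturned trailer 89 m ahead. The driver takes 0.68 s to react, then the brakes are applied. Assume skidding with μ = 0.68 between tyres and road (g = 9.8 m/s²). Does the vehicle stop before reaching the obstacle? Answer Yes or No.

91 km/h ÷ 3.6 = 25.2778 m/s.
a = μg = 0.68 × 9.8 = 6.664 m/s².
Reaction distance = 25.2778 × 0.68 = 17.189 m.
Braking distance = v²/(2a) = 638.967 / 13.328 = 47.942 m.
Total stopping distance = 17.189 + 47.942 = 65.131 m, vs 89 m available — it stops with 89 − 65.131 = 23.869 m to spare.

Yes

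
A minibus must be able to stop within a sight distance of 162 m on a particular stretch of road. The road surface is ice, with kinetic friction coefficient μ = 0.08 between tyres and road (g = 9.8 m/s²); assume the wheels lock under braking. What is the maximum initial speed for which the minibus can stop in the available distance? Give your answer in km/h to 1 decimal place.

Maximum speed ≈ 57.4 km/h

a = μg = 0.08 × 9.8 = 0.784 m/s².
v²/(2a) = d ⇒ v = √(2 × 0.784 × 162) = √254.02 = 15.9380 m/s.
15.9380 m/s × 3.6 = 57.377 km/h.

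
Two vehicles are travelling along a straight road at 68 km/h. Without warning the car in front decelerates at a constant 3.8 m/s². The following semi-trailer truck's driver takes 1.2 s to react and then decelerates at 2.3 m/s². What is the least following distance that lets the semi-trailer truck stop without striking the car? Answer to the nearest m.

Minimum gap ≈ 53 m

68 km/h ÷ 3.6 = 18.8889 m/s.
Leader travels v²/(2a_L) = 356.791 / 7.600 = 46.946 m before stopping.
Follower covers v·t_r = 18.8889 × 1.2 = 22.667 m while reacting, then v²/(2a_F) = 356.791 / 4.600 = 77.563 m while braking, for a total of 22.667 + 77.563 = 100.230 m.
Since a_F ≤ a_L and the follower starts braking later, the follower is never slower than the leader, so the closest approach is when both have stopped.
Minimum gap = 100.230 − 46.946 = 53.284 m.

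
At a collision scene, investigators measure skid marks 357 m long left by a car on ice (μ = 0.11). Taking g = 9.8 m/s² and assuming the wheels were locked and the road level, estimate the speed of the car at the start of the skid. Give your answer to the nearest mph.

Initial speed ≈ 62 mph

Deceleration a = μg = 0.11 × 9.8 = 1.078 m/s².
v = √(2a·d) = √(2 × 1.078 × 357) = √769.692 = 27.7433 m/s.
= 27.7433 ÷ 0.44704 = 62.060 mph.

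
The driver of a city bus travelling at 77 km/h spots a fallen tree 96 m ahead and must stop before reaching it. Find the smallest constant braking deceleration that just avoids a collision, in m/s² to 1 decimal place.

77 km/h ÷ 3.6 = 21.3889 m/s.
v² = 2a·d ⇒ a = v²/(2d) = 21.3889² / (2 × 96.000) = 457.485 / 192.000 = 2.3827 m/s².

Required deceleration ≈ 2.4 m/s²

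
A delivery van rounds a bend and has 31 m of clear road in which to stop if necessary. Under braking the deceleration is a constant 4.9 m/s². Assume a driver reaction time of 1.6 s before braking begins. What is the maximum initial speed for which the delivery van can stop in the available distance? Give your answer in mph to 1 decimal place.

Maximum speed ≈ 25.2 mph

Stopping distance: v·t_r + v²/(2a) = 31 with t_r = 1.6 s and a = 4.900 m/s².
So v² + 15.680 v − 303.80 = 0.
Positive root: v = −a·t_r + √((a·t_r)² + 2a·d) = −7.840 + √(61.466 + 303.80) = 11.2719 m/s.
11.2719 m/s ÷ 0.44704 = 25.215 mph.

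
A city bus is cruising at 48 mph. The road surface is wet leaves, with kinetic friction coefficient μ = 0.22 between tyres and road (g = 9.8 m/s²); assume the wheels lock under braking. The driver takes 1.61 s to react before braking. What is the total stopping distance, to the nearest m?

48 mph × 0.44704 = 21.4579 m/s.
a = μg = 0.22 × 9.8 = 2.156 m/s².
Reaction distance = v·t_r = 21.4579 × 1.61 = 34.547 m.
Braking distance = v²/(2a) = 21.4579² / (2 × 2.156) = 460.441 / 4.312 = 106.781 m.
Total = 34.547 + 106.781 = 141.328 m.

Total stopping distance ≈ 141 m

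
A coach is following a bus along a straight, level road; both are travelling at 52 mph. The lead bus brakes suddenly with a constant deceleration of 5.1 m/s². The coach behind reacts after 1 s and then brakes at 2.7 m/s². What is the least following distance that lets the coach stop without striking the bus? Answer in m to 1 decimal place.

52 mph × 0.44704 = 23.2461 m/s.
Leader travels v²/(2a_L) = 540.381 / 10.200 = 52.979 m before stopping.
Follower covers v·t_r = 23.2461 × 1 = 23.246 m while reacting, then v²/(2a_F) = 540.381 / 5.400 = 100.071 m while braking, for a total of 23.246 + 100.071 = 123.317 m.
Since a_F ≤ a_L and the follower starts braking later, the follower is never slower than the leader, so the closest approach is when both have stopped.
Minimum gap = 123.317 − 52.979 = 70.338 m.

Minimum gap ≈ 70.3 m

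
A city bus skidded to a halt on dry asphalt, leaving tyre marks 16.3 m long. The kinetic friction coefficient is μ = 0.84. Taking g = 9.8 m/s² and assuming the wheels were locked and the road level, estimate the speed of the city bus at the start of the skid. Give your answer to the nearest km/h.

Deceleration a = μg = 0.84 × 9.8 = 8.232 m/s².
v = √(2a·d) = √(2 × 8.232 × 16.3) = √268.363 = 16.3818 m/s.
= 16.3818 × 3.6 = 58.974 km/h.

Initial speed ≈ 59 km/h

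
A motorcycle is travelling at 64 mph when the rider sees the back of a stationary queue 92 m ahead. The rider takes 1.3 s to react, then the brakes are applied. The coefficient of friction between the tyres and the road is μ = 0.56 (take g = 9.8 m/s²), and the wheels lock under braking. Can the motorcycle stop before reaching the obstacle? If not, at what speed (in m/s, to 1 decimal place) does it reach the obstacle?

No — it strikes the obstacle at 14.7 m/s

64 mph × 0.44704 = 28.6106 m/s.
a = μg = 0.56 × 9.8 = 5.488 m/s².
Reaction distance = 28.6106 × 1.3 = 37.194 m.
Braking distance needed to stop: v²/(2a) = 818.566 / 10.976 = 74.578 m, so total needed = 37.194 + 74.578 = 111.772 m > 92 m — it cannot stop.
Distance remaining when braking begins: 92 − 37.194 = 54.806 m.
v² = v₀² − 2a·d = 818.566 − 2 × 5.488 × 54.806 = 217.015 m²/s².
v = √217.015 = 14.731 m/s.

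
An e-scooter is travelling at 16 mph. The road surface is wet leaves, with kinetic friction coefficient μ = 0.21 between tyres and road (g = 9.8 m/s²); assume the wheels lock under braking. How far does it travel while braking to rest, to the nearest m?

Braking distance ≈ 12 m

16 mph × 0.44704 = 7.1526 m/s.
a = μg = 0.21 × 9.8 = 2.058 m/s².
Braking distance = v²/(2a) = 7.1526² / (2 × 2.058) = 51.160 / 4.116 = 12.430 m.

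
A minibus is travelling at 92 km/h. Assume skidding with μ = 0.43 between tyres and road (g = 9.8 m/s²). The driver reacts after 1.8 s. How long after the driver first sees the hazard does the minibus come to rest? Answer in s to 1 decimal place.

92 km/h ÷ 3.6 = 25.5556 m/s.
a = μg = 0.43 × 9.8 = 4.214 m/s².
Braking time = v/a = 25.5556 / 4.214 = 6.064 s.
Total = 1.8 + 6.064 = 7.864 s.

Total time ≈ 7.9 s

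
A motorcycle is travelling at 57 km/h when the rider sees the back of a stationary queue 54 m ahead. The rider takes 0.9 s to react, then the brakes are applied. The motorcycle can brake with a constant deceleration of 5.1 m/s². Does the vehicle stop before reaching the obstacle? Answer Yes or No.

57 km/h ÷ 3.6 = 15.8333 m/s.
Reaction distance = 15.8333 × 0.9 = 14.250 m.
Braking distance = v²/(2a) = 250.693 / 10.200 = 24.578 m.
Total stopping distance = 14.250 + 24.578 = 38.828 m, vs 54 m available — it stops with 54 − 38.828 = 15.172 m to spare.

Yes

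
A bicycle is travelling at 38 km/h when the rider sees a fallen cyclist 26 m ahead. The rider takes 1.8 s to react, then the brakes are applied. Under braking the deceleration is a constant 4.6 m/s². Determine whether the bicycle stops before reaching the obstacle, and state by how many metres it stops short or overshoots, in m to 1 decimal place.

No — it overshoots by 5.1 m

38 km/h ÷ 3.6 = 10.5556 m/s.
Reaction distance = 10.5556 × 1.8 = 19.000 m.
Braking distance = v²/(2a) = 111.421 / 9.200 = 12.111 m.
Total stopping distance = 19.000 + 12.111 = 31.111 m, vs 26 m available — it cannot stop in time and overshoots by 31.111 − 26 = 5.111 m.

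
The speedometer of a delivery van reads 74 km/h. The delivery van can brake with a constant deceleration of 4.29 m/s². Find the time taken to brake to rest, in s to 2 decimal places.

Braking time ≈ 4.79 s

74 km/h ÷ 3.6 = 20.5556 m/s.
Braking time = v/a = 20.5556 / 4.290 = 4.792 s.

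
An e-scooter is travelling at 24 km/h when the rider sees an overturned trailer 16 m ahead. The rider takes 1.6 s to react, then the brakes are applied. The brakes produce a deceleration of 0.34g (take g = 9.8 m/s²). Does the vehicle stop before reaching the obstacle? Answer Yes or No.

No

24 km/h ÷ 3.6 = 6.6667 m/s.
a = 0.34 × 9.8 = 3.332 m/s².
Reaction distance = 6.6667 × 1.6 = 10.667 m.
Braking distance = v²/(2a) = 44.445 / 6.664 = 6.669 m.
Total stopping distance = 10.667 + 6.669 = 17.336 m, vs 16 m available — it cannot stop in time and overshoots by 17.336 − 16 = 1.336 m.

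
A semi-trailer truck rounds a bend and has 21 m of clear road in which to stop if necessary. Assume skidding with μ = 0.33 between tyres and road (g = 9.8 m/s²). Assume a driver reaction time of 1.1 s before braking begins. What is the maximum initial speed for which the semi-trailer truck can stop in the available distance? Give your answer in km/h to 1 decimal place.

Maximum speed ≈ 31.1 km/h

a = μg = 0.33 × 9.8 = 3.234 m/s².
Stopping distance: v·t_r + v²/(2a) = 21 with t_r = 1.1 s and a = 3.234 m/s².
So v² + 7.115 v − 135.83 = 0.
Positive root: v = −a·t_r + √((a·t_r)² + 2a·d) = −3.557 + √(12.652 + 135.83) = 8.6283 m/s.
8.6283 m/s × 3.6 = 31.062 km/h.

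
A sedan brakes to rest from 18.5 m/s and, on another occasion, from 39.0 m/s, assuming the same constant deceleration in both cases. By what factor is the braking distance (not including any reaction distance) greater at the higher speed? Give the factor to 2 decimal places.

Factor ≈ 4.44

Braking distance d = v²/(2a), so with a fixed, d ∝ v².
Factor = (39.0/18.5)² = 2.1081² = 4.4441.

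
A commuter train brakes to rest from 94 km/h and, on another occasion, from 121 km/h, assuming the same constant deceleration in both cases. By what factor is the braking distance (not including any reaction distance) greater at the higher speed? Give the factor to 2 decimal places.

Factor ≈ 1.66

Braking distance d = v²/(2a), so with a fixed, d ∝ v².
Factor = (121/94)² = 1.2872² = 1.6569.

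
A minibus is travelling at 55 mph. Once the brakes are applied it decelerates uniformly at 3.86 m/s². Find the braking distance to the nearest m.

Braking distance ≈ 78 m

55 mph × 0.44704 = 24.5872 m/s.
Braking distance = v²/(2a) = 24.5872² / (2 × 3.860) = 604.530 / 7.720 = 78.307 m.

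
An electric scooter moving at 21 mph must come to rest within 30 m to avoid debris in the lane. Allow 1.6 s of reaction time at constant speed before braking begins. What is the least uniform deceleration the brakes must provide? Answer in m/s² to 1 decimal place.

Required deceleration ≈ 2.9 m/s²

21 mph × 0.44704 = 9.3878 m/s.
Distance covered during reaction = 9.3878 × 1.6 = 15.020 m.
Distance available for braking: 30 − 15.020 = 14.980 m.
v² = 2a·d ⇒ a = v²/(2d) = 9.3878² / (2 × 14.980) = 88.131 / 29.960 = 2.9416 m/s².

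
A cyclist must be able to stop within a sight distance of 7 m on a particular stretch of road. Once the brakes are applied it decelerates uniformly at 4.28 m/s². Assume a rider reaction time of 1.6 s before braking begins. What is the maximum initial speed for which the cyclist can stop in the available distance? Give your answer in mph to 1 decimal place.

Stopping distance: v·t_r + v²/(2a) = 7 with t_r = 1.6 s and a = 4.280 m/s².
So v² + 13.696 v − 59.92 = 0.
Positive root: v = −a·t_r + √((a·t_r)² + 2a·d) = −6.848 + √(46.895 + 59.92) = 3.4871 m/s.
3.4871 m/s ÷ 0.44704 = 7.800 mph.

Maximum speed ≈ 7.8 mph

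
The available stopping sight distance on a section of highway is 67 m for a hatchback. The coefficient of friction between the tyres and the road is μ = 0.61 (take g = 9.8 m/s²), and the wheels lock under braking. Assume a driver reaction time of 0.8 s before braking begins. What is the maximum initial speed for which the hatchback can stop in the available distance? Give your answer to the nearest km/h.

a = μg = 0.61 × 9.8 = 5.978 m/s².
Stopping distance: v·t_r + v²/(2a) = 67 with t_r = 0.8 s and a = 5.978 m/s².
So v² + 9.565 v − 801.05 = 0.
Positive root: v = −a·t_r + √((a·t_r)² + 2a·d) = −4.782 + √(22.868 + 801.05) = 23.9220 m/s.
23.9220 m/s × 3.6 = 86.119 km/h.

Maximum speed ≈ 86 km/h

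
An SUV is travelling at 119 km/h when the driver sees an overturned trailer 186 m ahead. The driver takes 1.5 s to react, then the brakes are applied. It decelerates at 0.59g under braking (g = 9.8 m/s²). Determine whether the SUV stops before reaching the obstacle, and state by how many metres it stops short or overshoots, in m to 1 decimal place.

Yes — it stops 41.9 m short of the obstacle

119 km/h ÷ 3.6 = 33.0556 m/s.
a = 0.59 × 9.8 = 5.782 m/s².
Reaction distance = 33.0556 × 1.5 = 49.583 m.
Braking distance = v²/(2a) = 1092.673 / 11.564 = 94.489 m.
Total stopping distance = 49.583 + 94.489 = 144.072 m, vs 186 m available — it stops with 186 − 144.072 = 41.928 m to spare.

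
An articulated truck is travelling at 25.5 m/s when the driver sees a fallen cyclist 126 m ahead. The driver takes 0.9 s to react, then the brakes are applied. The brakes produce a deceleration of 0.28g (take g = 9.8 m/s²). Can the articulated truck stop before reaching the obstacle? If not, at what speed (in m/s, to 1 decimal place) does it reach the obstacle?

No — it strikes the obstacle at 9.2 m/s

a = 0.28 × 9.8 = 2.744 m/s².
Reaction distance = 25.5000 × 0.9 = 22.950 m.
Braking distance needed to stop: v²/(2a) = 650.250 / 5.488 = 118.486 m, so total needed = 22.950 + 118.486 = 141.436 m > 126 m — it cannot stop.
Distance remaining when braking begins: 126 − 22.950 = 103.050 m.
v² = v₀² − 2a·d = 650.250 − 2 × 2.744 × 103.050 = 84.712 m²/s².
v = √84.712 = 9.204 m/s.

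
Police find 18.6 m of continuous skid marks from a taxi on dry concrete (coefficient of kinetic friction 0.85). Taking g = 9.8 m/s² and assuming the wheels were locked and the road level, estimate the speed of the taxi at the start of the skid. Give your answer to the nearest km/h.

Initial speed ≈ 63 km/h

Deceleration a = μg = 0.85 × 9.8 = 8.330 m/s².
v = √(2a·d) = √(2 × 8.330 × 18.6) = √309.876 = 17.6033 m/s.
= 17.6033 × 3.6 = 63.372 km/h.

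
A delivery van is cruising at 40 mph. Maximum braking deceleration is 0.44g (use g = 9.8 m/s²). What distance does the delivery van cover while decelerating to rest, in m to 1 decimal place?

Braking distance ≈ 37.1 m

40 mph × 0.44704 = 17.8816 m/s.
a = 0.44 × 9.8 = 4.312 m/s².
Braking distance = v²/(2a) = 17.8816² / (2 × 4.312) = 319.752 / 8.624 = 37.077 m.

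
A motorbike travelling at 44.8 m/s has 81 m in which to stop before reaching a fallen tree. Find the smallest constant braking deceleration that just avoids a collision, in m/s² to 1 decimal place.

Required deceleration ≈ 12.4 m/s²

v² = 2a·d ⇒ a = v²/(2d) = 44.8000² / (2 × 81.000) = 2007.040 / 162.000 = 12.3891 m/s².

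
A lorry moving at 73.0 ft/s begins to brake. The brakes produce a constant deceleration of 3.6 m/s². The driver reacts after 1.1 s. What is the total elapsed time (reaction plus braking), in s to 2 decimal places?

Total time ≈ 7.28 s

73 ft/s × 0.3048 = 22.2504 m/s.
Braking time = v/a = 22.2504 / 3.600 = 6.181 s.
Total = 1.1 + 6.181 = 7.281 s.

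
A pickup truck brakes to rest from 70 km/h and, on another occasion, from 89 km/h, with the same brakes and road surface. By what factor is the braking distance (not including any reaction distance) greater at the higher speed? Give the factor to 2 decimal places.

Braking distance d = v²/(2a), so with a fixed, d ∝ v².
Factor = (89/70)² = 1.2714² = 1.6165.

Factor ≈ 1.62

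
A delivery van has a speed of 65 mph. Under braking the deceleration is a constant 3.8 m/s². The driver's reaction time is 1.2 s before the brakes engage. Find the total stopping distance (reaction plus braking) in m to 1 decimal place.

65 mph × 0.44704 = 29.0576 m/s.
Reaction distance = v·t_r = 29.0576 × 1.2 = 34.869 m.
Braking distance = v²/(2a) = 29.0576² / (2 × 3.800) = 844.344 / 7.600 = 111.098 m.
Total = 34.869 + 111.098 = 145.967 m.

Total stopping distance ≈ 146.0 m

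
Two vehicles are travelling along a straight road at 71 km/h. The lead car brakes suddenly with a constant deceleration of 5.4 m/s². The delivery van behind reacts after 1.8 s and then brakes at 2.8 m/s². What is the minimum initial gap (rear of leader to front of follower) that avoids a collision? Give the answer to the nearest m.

Minimum gap ≈ 69 m

71 km/h ÷ 3.6 = 19.7222 m/s.
Leader travels v²/(2a_L) = 388.965 / 10.800 = 36.015 m before stopping.
Follower covers v·t_r = 19.7222 × 1.8 = 35.500 m while reacting, then v²/(2a_F) = 388.965 / 5.600 = 69.458 m while braking, for a total of 35.500 + 69.458 = 104.958 m.
Since a_F ≤ a_L and the follower starts braking later, the follower is never slower than the leader, so the closest approach is when both have stopped.
Minimum gap = 104.958 − 36.015 = 68.943 m.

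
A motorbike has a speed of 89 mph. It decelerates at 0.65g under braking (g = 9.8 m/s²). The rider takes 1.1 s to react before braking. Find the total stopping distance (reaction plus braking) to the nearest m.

89 mph × 0.44704 = 39.7866 m/s.
a = 0.65 × 9.8 = 6.370 m/s².
Reaction distance = v·t_r = 39.7866 × 1.1 = 43.765 m.
Braking distance = v²/(2a) = 39.7866² / (2 × 6.370) = 1582.974 / 12.740 = 124.252 m.
Total = 43.765 + 124.252 = 168.017 m.

Total stopping distance ≈ 168 m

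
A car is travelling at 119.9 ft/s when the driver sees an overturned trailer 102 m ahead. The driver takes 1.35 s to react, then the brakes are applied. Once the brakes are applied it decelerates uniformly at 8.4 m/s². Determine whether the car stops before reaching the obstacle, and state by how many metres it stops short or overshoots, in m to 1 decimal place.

No — it overshoots by 26.8 m

119.9 ft/s × 0.3048 = 36.5455 m/s.
Reaction distance = 36.5455 × 1.35 = 49.336 m.
Braking distance = v²/(2a) = 1335.574 / 16.800 = 79.498 m.
Total stopping distance = 49.336 + 79.498 = 128.834 m, vs 102 m available — it cannot stop in time and overshoots by 128.834 − 102 = 26.834 m.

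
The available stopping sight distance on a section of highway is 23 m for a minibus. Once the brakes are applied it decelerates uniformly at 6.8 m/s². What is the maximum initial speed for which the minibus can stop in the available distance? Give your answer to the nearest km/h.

Maximum speed ≈ 64 km/h

v²/(2a) = d ⇒ v = √(2 × 6.800 × 23) = √312.80 = 17.6862 m/s.
17.6862 m/s × 3.6 = 63.670 km/h.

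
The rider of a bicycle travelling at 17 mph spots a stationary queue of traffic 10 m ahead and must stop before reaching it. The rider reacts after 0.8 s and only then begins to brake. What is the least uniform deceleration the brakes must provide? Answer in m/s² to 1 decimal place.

17 mph × 0.44704 = 7.5997 m/s.
Distance covered during reaction = 7.5997 × 0.8 = 6.080 m.
Distance available for braking: 10 − 6.080 = 3.920 m.
v² = 2a·d ⇒ a = v²/(2d) = 7.5997² / (2 × 3.920) = 57.755 / 7.840 = 7.3667 m/s².

Required deceleration ≈ 7.4 m/s²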